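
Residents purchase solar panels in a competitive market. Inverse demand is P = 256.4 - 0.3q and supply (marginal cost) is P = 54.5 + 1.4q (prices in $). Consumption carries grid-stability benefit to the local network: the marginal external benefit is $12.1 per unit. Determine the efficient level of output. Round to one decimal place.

Social marginal benefit = demand + MEB = 268.5 - 0.3q.
Set SMB = MC: 268.5 - 0.3q = 54.5 + 1.4q → q* = 125.8824.

q* = 125.9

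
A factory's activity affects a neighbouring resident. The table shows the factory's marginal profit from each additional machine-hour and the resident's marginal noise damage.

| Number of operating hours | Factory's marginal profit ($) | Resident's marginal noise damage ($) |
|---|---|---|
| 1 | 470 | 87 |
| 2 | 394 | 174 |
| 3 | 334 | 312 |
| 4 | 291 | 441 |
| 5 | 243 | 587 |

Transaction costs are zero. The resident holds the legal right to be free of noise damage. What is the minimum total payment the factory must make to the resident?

Efficient level: marginal profit ≥ marginal noise damage through level 3, so k* = 3.
With the resident holding the right, the factory must at least compensate total damage at k*: 87 + 174 + 312 = 573.

$573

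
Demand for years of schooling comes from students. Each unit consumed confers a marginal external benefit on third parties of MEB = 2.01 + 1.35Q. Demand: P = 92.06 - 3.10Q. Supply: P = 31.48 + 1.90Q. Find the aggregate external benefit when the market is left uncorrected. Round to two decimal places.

Market equilibrium (private): 31.48 + 1.90Q = 92.06 - 3.10Q → Q_m = 12.1160.
Total external benefit = ∫₀^{Q_m} (2.01 + 1.35Q) dQ = 2.01×12.1160 + ½×1.35×12.1160² = 123.4414.

123.44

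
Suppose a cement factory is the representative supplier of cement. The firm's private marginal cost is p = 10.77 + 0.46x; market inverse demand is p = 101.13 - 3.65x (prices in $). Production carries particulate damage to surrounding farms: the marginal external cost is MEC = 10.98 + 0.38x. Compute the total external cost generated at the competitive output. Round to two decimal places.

Market equilibrium (private): 10.77 + 0.46x = 101.13 - 3.65x → x_m = 21.9854.
Total external cost = ∫₀^{x_m} (10.98 + 0.38x) dx = 10.98×21.9854 + ½×0.38×21.9854² = 333.2377.

$333.24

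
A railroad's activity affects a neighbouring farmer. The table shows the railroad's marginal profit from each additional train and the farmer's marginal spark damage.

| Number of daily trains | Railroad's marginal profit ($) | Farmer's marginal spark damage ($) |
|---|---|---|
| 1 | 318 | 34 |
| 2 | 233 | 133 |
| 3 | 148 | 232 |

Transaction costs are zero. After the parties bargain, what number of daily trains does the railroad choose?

2

Bargaining reaches the level where marginal profit last exceeds marginal spark damage.
That holds through level 2 (233 ≥ 133) but not at 3 (148 < 232).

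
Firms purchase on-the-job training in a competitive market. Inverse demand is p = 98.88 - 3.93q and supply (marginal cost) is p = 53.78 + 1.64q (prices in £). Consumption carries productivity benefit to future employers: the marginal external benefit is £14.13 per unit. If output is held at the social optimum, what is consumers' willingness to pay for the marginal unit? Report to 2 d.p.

Social marginal benefit = demand + MEB = 113.01 - 3.93q.
Set SMB = MC: 113.01 - 3.93q = 53.78 + 1.64q → q* = 10.6338.
Consumer price on the demand curve at q*: 98.88 − 3.93×10.6338 = 57.0892.

P = £57.09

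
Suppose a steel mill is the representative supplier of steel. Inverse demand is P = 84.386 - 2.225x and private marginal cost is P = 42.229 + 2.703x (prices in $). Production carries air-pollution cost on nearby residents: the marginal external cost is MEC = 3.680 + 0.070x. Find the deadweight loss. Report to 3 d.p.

DWL = $1.832

Market equilibrium (private): 42.229 + 2.703x = 84.386 - 2.225x → x_m = 8.5546.
Social marginal cost = private MC + MEC = 45.909 + 2.773x.
Set SMC = demand: 45.909 + 2.773x = 84.386 - 2.225x → x* = 7.6985.
Between x* and x_m the wedge SMC − demand runs linearly from 0 to MEC(x_m), so the loss is a triangle.
DWL = ½ × 0.8561 × 4.2788 = 1.8315.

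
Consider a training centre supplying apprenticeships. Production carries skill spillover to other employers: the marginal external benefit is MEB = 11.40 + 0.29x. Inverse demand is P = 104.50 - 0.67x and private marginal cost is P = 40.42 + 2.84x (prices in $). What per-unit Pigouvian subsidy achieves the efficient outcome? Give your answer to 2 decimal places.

Social marginal cost = private MC − MEB = 29.02 + 2.55x.
Set SMC = demand: 29.02 + 2.55x = 104.50 - 0.67x → x* = 23.4410.
The Pigouvian subsidy equals MEB at x*: 11.40 + 0.29×23.4410 = 18.1979.

subsidy = $18.20 per unit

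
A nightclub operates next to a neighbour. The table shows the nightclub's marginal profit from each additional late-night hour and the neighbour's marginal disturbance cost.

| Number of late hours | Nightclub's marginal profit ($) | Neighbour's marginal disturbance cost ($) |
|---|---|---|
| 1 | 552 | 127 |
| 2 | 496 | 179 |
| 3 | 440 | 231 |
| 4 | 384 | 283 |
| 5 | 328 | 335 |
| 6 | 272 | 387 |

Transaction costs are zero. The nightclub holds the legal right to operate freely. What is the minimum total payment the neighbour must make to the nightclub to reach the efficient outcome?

$600

Left alone the nightclub would choose level 6 (marginal profit stays positive).
Efficient level: k* = 4 (marginal profit ≥ marginal disturbance cost through 4).
The neighbour must at least cover the nightclub's forgone profit from cutting 6→4: 328 + 272 = 600.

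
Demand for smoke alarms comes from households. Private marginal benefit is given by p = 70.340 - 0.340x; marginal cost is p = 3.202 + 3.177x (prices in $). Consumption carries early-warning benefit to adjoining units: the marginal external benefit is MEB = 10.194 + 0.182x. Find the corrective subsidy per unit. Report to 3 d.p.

subsidy = $14.414 per unit

Social marginal benefit = demand + MEB = 80.534 - 0.158x.
Set SMB = MC: 80.534 - 0.158x = 3.202 + 3.177x → x* = 23.1880.
The Pigouvian subsidy equals MEB at x*: 10.194 + 0.182×23.1880 = 14.4142.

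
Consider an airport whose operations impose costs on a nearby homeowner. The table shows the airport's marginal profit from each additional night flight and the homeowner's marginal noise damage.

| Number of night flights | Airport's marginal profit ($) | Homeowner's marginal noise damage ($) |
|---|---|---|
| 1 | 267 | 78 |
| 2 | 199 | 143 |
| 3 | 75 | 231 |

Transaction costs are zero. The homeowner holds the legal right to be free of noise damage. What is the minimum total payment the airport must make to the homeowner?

$221

Efficient level: marginal profit ≥ marginal noise damage through level 2, so k* = 2.
With the homeowner holding the right, the airport must at least compensate total damage at k*: 78 + 143 = 221.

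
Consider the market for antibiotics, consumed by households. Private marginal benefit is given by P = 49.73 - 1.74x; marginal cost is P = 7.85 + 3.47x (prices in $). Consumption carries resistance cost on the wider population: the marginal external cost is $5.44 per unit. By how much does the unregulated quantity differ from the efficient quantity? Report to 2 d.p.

1.04 units

Market equilibrium (private): 7.85 + 3.47x = 49.73 - 1.74x → x_m = 8.0384.
Social marginal benefit = demand − MEC = 44.29 - 1.74x.
Set SMB = MC: 44.29 - 1.74x = 7.85 + 3.47x → x* = 6.9942.
Gap = |8.0384 − 6.9942| = 1.0442.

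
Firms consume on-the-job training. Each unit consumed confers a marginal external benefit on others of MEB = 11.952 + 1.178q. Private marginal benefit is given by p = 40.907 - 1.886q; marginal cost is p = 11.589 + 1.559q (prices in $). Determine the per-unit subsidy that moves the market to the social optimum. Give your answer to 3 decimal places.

Social marginal benefit = demand + MEB = 52.859 - 0.708q.
Set SMB = MC: 52.859 - 0.708q = 11.589 + 1.559q → q* = 18.2047.
The Pigouvian subsidy equals MEB at q*: 11.952 + 1.178×18.2047 = 33.3971.

subsidy = $33.397 per unit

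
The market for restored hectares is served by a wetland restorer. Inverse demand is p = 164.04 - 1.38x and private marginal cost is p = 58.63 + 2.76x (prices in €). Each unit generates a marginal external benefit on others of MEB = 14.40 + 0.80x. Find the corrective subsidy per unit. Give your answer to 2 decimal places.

Social marginal cost = private MC − MEB = 44.23 + 1.96x.
Set SMC = demand: 44.23 + 1.96x = 164.04 - 1.38x → x* = 35.8713.
The Pigouvian subsidy equals MEB at x*: 14.40 + 0.80×35.8713 = 43.0970.

subsidy = €43.10 per unit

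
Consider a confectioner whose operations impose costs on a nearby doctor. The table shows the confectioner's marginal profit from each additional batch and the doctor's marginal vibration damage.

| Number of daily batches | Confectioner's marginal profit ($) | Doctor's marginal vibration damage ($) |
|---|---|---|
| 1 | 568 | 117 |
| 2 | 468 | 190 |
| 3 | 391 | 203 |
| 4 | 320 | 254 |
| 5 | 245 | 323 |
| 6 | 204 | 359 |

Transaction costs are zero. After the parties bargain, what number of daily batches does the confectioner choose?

4

Bargaining reaches the level where marginal profit last exceeds marginal vibration damage.
That holds through level 4 (320 ≥ 254) but not at 5 (245 < 323).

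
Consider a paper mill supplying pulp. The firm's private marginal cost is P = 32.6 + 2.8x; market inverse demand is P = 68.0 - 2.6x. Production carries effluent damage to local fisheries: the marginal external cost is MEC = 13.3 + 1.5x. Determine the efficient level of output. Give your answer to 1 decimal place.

Social marginal cost = private MC + MEC = 45.9 + 4.3x.
Set SMC = demand: 45.9 + 4.3x = 68.0 - 2.6x → x* = 3.2029.

x* = 3.2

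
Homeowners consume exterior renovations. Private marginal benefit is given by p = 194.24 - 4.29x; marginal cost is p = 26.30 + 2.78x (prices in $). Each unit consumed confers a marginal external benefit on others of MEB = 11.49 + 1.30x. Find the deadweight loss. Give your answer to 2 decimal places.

Market equilibrium (private): 26.30 + 2.78x = 194.24 - 4.29x → x_m = 23.7539.
Social marginal benefit = demand + MEB = 205.73 - 2.99x.
Set SMB = MC: 205.73 - 2.99x = 26.30 + 2.78x → x* = 31.0971.
Height of the DWL triangle at x_m is SMB(x_m) − MC(x_m) = MEB(x_m) = 42.3701.
DWL = ½ × 7.3432 × 42.3701 = 155.5661.

DWL = $155.57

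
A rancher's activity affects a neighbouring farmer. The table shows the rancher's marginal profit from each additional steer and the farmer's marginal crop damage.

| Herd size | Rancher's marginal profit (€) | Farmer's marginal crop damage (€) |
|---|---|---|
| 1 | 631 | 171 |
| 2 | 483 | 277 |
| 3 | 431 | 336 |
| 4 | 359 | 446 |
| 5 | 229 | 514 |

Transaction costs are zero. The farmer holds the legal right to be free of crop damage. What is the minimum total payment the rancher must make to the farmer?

€784

Efficient level: marginal profit ≥ marginal crop damage through level 3, so k* = 3.
With the farmer holding the right, the rancher must at least compensate total damage at k*: 171 + 277 + 336 = 784.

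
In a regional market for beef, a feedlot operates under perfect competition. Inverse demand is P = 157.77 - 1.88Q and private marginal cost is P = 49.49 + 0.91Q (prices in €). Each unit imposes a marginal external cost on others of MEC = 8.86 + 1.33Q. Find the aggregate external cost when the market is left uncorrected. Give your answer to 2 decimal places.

€1345.49

Market equilibrium (private): 49.49 + 0.91Q = 157.77 - 1.88Q → Q_m = 38.8100.
Total external cost = ∫₀^{Q_m} (8.86 + 1.33Q) dQ = 8.86×38.8100 + ½×1.33×38.8100² = 1345.4903.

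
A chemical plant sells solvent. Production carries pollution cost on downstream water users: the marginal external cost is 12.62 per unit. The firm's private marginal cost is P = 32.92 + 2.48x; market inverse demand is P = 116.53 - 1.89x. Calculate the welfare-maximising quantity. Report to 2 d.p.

x* = 16.24

Social marginal cost = private MC + MEC = 45.54 + 2.48x.
Set SMC = demand: 45.54 + 2.48x = 116.53 - 1.89x → x* = 16.2449.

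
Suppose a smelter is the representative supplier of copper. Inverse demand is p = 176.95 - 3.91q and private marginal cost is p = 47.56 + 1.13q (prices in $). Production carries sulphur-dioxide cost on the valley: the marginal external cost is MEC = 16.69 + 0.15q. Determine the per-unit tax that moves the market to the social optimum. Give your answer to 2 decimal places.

Social marginal cost = private MC + MEC = 64.25 + 1.28q.
Set SMC = demand: 64.25 + 1.28q = 176.95 - 3.91q → q* = 21.7148.
The Pigouvian tax equals MEC at q*: 16.69 + 0.15×21.7148 = 19.9472.

tax = $19.95 per unit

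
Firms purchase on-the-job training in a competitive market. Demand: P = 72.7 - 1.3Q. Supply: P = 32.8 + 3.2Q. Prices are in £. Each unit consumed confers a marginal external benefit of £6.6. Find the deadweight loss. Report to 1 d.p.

DWL = £4.8

Market equilibrium (private): 32.8 + 3.2Q = 72.7 - 1.3Q → Q_m = 8.8667.
Social marginal benefit = demand + MEB = 79.3 - 1.3Q.
Set SMB = MC: 79.3 - 1.3Q = 32.8 + 3.2Q → Q* = 10.3333.
Between Q* and Q_m the wedge SMB − MC runs linearly from 0 to MEB(Q_m), so the loss is a triangle.
DWL = ½ × 1.4666 × 6.6000 = 4.8398.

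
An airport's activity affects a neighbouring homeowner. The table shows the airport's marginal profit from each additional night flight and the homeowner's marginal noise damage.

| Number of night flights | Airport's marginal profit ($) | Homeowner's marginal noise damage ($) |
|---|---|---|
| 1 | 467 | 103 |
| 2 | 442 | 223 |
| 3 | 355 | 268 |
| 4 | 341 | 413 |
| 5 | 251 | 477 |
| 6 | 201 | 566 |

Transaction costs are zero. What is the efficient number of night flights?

3

Bargaining reaches the level where marginal profit last exceeds marginal noise damage.
That holds through level 3 (355 ≥ 268) but not at 4 (341 < 413).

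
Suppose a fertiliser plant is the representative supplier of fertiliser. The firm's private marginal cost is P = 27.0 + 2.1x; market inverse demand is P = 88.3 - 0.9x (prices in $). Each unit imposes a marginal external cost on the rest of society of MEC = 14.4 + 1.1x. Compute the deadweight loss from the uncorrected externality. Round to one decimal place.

Market equilibrium (private): 27.0 + 2.1x = 88.3 - 0.9x → x_m = 20.4333.
Social marginal cost = private MC + MEC = 41.4 + 3.2x.
Set SMC = demand: 41.4 + 3.2x = 88.3 - 0.9x → x* = 11.4390.
The welfare-loss triangle has base |x_m − x*| and height MEC(x_m) (the vertical gap between SMC and demand is zero at x* and MEC at x_m).
DWL = ½ × 8.9943 × 36.8767 = 165.8401.

DWL = $165.8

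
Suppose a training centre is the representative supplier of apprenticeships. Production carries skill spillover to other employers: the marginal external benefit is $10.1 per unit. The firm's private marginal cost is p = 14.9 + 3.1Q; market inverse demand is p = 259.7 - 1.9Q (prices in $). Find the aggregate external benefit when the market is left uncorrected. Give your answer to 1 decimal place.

Market equilibrium (private): 14.9 + 3.1Q = 259.7 - 1.9Q → Q_m = 48.9600.
Total external benefit = MEB × Q_m = 10.1 × 48.9600 = 494.4960.

$494.5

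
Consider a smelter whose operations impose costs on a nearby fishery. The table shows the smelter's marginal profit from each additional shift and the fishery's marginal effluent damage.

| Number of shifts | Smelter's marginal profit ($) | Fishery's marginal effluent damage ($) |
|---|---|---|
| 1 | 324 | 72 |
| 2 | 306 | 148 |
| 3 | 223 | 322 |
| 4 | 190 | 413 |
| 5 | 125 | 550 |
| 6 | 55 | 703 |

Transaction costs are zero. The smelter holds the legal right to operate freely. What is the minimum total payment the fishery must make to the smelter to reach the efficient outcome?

$593

Left alone the smelter would choose level 6 (marginal profit stays positive).
Efficient level: k* = 2 (marginal profit ≥ marginal effluent damage through 2).
The fishery must at least cover the smelter's forgone profit from cutting 6→2: 223 + 190 + 125 + 55 = 593.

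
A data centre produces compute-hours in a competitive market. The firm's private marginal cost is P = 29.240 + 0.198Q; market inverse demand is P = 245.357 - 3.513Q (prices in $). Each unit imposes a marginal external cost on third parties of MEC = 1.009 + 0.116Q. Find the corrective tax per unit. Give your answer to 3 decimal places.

Social marginal cost = private MC + MEC = 30.249 + 0.314Q.
Set SMC = demand: 30.249 + 0.314Q = 245.357 - 3.513Q → Q* = 56.2080.
The Pigouvian tax equals MEC at Q*: 1.009 + 0.116×56.2080 = 7.5291.

tax = $7.529 per unit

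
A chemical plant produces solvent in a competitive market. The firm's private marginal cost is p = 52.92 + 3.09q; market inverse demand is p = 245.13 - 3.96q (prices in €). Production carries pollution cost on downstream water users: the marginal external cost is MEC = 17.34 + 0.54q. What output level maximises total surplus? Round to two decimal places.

Social marginal cost = private MC + MEC = 70.26 + 3.63q.
Set SMC = demand: 70.26 + 3.63q = 245.13 - 3.96q → q* = 23.0395.

q* = 23.04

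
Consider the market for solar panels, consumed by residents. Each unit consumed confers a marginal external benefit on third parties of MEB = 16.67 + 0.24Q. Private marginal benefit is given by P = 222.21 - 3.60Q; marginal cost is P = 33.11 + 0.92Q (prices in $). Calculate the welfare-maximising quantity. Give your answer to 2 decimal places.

Q* = 48.08

Social marginal benefit = demand + MEB = 238.88 - 3.36Q.
Set SMB = MC: 238.88 - 3.36Q = 33.11 + 0.92Q → Q* = 48.0771.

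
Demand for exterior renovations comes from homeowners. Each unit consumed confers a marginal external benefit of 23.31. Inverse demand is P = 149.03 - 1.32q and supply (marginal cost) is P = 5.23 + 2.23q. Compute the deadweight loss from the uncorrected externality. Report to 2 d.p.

DWL = 76.53

Market equilibrium (private): 5.23 + 2.23q = 149.03 - 1.32q → q_m = 40.5070.
Social marginal benefit = demand + MEB = 172.34 - 1.32q.
Set SMB = MC: 172.34 - 1.32q = 5.23 + 2.23q → q* = 47.0732.
Between q* and q_m the wedge SMB − MC runs linearly from 0 to MEB(q_m), so the loss is a triangle.
DWL = ½ × 6.5662 × 23.3100 = 76.5291.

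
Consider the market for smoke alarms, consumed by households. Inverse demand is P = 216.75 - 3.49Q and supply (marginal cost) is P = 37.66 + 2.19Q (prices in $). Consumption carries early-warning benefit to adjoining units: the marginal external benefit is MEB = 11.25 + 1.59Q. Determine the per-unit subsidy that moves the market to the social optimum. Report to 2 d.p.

subsidy = $85.25 per unit

Social marginal benefit = demand + MEB = 228.00 - 1.90Q.
Set SMB = MC: 228.00 - 1.90Q = 37.66 + 2.19Q → Q* = 46.5379.
The Pigouvian subsidy equals MEB at Q*: 11.25 + 1.59×46.5379 = 85.2453.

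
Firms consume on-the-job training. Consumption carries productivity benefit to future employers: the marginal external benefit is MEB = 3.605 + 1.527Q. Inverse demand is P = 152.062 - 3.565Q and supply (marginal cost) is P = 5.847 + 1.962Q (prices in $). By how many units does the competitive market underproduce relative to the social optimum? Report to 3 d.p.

11.000 units

Market equilibrium (private): 5.847 + 1.962Q = 152.062 - 3.565Q → Q_m = 26.4547.
Social marginal benefit = demand + MEB = 155.667 - 2.038Q.
Set SMB = MC: 155.667 - 2.038Q = 5.847 + 1.962Q → Q* = 37.4550.
Gap = |26.4547 − 37.4550| = 11.0003.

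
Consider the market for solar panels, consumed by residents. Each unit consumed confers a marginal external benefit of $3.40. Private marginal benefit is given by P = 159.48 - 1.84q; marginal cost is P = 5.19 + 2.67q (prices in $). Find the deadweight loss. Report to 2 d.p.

DWL = $1.28

Market equilibrium (private): 5.19 + 2.67q = 159.48 - 1.84q → q_m = 34.2106.
Social marginal benefit = demand + MEB = 162.88 - 1.84q.
Set SMB = MC: 162.88 - 1.84q = 5.19 + 2.67q → q* = 34.9645.
Height of the DWL triangle at q_m is SMB(q_m) − MC(q_m) = MEB(q_m) = 3.4000.
DWL = ½ × 0.7539 × 3.4000 = 1.2816.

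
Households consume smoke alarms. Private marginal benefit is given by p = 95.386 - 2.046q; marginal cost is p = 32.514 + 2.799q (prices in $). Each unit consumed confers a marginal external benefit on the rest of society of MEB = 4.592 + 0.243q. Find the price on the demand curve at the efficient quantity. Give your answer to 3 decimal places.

P = $65.392

Social marginal benefit = demand + MEB = 99.978 - 1.803q.
Set SMB = MC: 99.978 - 1.803q = 32.514 + 2.799q → q* = 14.6597.
Consumer price on the demand curve at q*: 95.386 − 2.046×14.6597 = 65.3923.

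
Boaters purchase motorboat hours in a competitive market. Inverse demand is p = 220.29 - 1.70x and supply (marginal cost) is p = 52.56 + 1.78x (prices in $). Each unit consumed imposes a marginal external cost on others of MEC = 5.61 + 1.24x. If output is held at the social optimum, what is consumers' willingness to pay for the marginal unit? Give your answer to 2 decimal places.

Social marginal benefit = demand − MEC = 214.68 - 2.94x.
Set SMB = MC: 214.68 - 2.94x = 52.56 + 1.78x → x* = 34.3475.
Consumer price on the demand curve at x*: 220.29 − 1.70×34.3475 = 161.8993.

P = $161.90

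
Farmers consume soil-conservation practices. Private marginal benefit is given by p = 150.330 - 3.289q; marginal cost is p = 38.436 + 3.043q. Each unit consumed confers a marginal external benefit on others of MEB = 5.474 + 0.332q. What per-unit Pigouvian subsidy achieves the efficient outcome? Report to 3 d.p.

Social marginal benefit = demand + MEB = 155.804 - 2.957q.
Set SMB = MC: 155.804 - 2.957q = 38.436 + 3.043q → q* = 19.5613.
The Pigouvian subsidy equals MEB at q*: 5.474 + 0.332×19.5613 = 11.9684.

subsidy = 11.968 per unit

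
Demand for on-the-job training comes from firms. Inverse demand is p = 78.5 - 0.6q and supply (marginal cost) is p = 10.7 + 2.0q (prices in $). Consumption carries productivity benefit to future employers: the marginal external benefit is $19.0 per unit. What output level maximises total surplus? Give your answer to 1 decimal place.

q* = 33.4

Social marginal benefit = demand + MEB = 97.5 - 0.6q.
Set SMB = MC: 97.5 - 0.6q = 10.7 + 2.0q → q* = 33.3846.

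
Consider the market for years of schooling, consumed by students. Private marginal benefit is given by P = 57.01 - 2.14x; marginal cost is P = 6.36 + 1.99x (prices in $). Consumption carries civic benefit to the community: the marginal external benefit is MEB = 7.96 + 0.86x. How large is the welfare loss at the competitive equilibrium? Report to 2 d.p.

Market equilibrium (private): 6.36 + 1.99x = 57.01 - 2.14x → x_m = 12.2639.
Social marginal benefit = demand + MEB = 64.97 - 1.28x.
Set SMB = MC: 64.97 - 1.28x = 6.36 + 1.99x → x* = 17.9235.
Between x* and x_m the wedge SMB − MC runs linearly from 0 to MEB(x_m), so the loss is a triangle.
DWL = ½ × 5.6596 × 18.5070 = 52.3711.

DWL = $52.37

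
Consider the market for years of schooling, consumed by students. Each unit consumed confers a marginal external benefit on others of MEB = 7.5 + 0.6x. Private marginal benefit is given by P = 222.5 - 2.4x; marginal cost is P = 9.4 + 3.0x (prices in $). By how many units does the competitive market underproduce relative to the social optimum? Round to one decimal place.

6.5 units

Market equilibrium (private): 9.4 + 3.0x = 222.5 - 2.4x → x_m = 39.4630.
Social marginal benefit = demand + MEB = 230.0 - 1.8x.
Set SMB = MC: 230.0 - 1.8x = 9.4 + 3.0x → x* = 45.9583.
Gap = |39.4630 − 45.9583| = 6.4953.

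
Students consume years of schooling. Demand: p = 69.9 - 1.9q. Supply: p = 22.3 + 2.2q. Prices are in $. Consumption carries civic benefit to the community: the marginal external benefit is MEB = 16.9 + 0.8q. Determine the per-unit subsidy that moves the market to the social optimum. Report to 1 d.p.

subsidy = $32.5 per unit

Social marginal benefit = demand + MEB = 86.8 - 1.1q.
Set SMB = MC: 86.8 - 1.1q = 22.3 + 2.2q → q* = 19.5455.
The Pigouvian subsidy equals MEB at q*: 16.9 + 0.8×19.5455 = 32.5364.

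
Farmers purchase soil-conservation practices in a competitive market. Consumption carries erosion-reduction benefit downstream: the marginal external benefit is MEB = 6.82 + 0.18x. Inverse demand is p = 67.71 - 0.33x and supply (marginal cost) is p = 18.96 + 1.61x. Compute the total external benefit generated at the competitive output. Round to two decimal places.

228.21

Market equilibrium (private): 18.96 + 1.61x = 67.71 - 0.33x → x_m = 25.1289.
Total external benefit = ∫₀^{x_m} (6.82 + 0.18x) dx = 6.82×25.1289 + ½×0.18×25.1289² = 228.2106.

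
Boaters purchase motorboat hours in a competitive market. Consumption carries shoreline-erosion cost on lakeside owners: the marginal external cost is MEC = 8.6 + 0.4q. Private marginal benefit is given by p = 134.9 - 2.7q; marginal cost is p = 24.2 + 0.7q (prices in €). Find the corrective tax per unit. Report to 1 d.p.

tax = €19.3 per unit

Social marginal benefit = demand − MEC = 126.3 - 3.1q.
Set SMB = MC: 126.3 - 3.1q = 24.2 + 0.7q → q* = 26.8684.
The Pigouvian tax equals MEC at q*: 8.6 + 0.4×26.8684 = 19.3474.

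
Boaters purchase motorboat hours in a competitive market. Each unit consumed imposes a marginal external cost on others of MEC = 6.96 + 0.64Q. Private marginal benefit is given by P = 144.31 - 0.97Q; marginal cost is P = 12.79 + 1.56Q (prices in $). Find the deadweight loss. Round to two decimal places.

DWL = $255.27

Market equilibrium (private): 12.79 + 1.56Q = 144.31 - 0.97Q → Q_m = 51.9842.
Social marginal benefit = demand − MEC = 137.35 - 1.61Q.
Set SMB = MC: 137.35 - 1.61Q = 12.79 + 1.56Q → Q* = 39.2934.
Height of the DWL triangle at Q_m is MC(Q_m) − SMB(Q_m) = MEC(Q_m) = 40.2299.
DWL = ½ × 12.6908 × 40.2299 = 255.2748.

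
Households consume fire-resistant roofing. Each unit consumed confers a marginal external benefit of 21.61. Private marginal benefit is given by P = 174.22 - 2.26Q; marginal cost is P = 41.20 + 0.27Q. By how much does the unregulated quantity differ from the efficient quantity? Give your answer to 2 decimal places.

Market equilibrium (private): 41.20 + 0.27Q = 174.22 - 2.26Q → Q_m = 52.5771.
Social marginal benefit = demand + MEB = 195.83 - 2.26Q.
Set SMB = MC: 195.83 - 2.26Q = 41.20 + 0.27Q → Q* = 61.1186.
Gap = |52.5771 − 61.1186| = 8.5415.

8.54 units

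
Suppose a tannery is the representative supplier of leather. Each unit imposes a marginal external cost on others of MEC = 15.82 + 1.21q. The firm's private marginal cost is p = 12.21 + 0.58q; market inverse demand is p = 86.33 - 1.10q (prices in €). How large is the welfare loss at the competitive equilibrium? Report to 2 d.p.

Market equilibrium (private): 12.21 + 0.58q = 86.33 - 1.10q → q_m = 44.1190.
Social marginal cost = private MC + MEC = 28.03 + 1.79q.
Set SMC = demand: 28.03 + 1.79q = 86.33 - 1.10q → q* = 20.1730.
Between q* and q_m the wedge SMC − demand runs linearly from 0 to MEC(q_m), so the loss is a triangle.
DWL = ½ × 23.9460 × 69.2040 = 828.5795.

DWL = €828.58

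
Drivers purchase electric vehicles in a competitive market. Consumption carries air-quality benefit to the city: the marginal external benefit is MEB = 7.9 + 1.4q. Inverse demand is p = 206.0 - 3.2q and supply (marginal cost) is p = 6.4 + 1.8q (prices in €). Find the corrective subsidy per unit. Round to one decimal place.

subsidy = €88.6 per unit

Social marginal benefit = demand + MEB = 213.9 - 1.8q.
Set SMB = MC: 213.9 - 1.8q = 6.4 + 1.8q → q* = 57.6389.
The Pigouvian subsidy equals MEB at q*: 7.9 + 1.4×57.6389 = 88.5945.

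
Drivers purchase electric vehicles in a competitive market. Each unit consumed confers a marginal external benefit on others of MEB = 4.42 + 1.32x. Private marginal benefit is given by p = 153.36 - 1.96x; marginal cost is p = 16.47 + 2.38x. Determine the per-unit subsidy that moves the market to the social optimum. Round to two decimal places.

subsidy = 66.18 per unit

Social marginal benefit = demand + MEB = 157.78 - 0.64x.
Set SMB = MC: 157.78 - 0.64x = 16.47 + 2.38x → x* = 46.7914.
The Pigouvian subsidy equals MEB at x*: 4.42 + 1.32×46.7914 = 66.1846.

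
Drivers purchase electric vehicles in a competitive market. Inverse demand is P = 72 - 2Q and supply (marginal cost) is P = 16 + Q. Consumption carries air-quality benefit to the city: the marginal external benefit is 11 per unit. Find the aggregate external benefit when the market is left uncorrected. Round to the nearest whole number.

Market equilibrium (private): 16 + Q = 72 - 2Q → Q_m = 18.6667.
Total external benefit = MEB × Q_m = 11 × 18.6667 = 205.3337.

205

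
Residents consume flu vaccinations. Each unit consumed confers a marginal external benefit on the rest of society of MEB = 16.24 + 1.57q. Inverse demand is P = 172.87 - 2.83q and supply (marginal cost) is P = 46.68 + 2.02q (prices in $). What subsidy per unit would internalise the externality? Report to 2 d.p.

subsidy = $84.42 per unit

Social marginal benefit = demand + MEB = 189.11 - 1.26q.
Set SMB = MC: 189.11 - 1.26q = 46.68 + 2.02q → q* = 43.4238.
The Pigouvian subsidy equals MEB at q*: 16.24 + 1.57×43.4238 = 84.4154.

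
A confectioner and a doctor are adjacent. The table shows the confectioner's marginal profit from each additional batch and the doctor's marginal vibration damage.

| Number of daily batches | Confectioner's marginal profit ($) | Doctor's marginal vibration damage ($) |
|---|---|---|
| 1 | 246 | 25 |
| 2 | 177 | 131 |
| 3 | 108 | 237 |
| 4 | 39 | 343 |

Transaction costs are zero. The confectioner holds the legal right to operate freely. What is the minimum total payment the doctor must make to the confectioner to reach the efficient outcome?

Left alone the confectioner would choose level 4 (marginal profit stays positive).
Efficient level: k* = 2 (marginal profit ≥ marginal vibration damage through 2).
The doctor must at least cover the confectioner's forgone profit from cutting 4→2: 108 + 39 = 147.

$147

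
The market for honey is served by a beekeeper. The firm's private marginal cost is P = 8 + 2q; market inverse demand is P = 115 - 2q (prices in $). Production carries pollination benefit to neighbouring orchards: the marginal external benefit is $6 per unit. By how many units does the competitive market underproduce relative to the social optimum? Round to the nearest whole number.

Market equilibrium (private): 8 + 2q = 115 - 2q → q_m = 26.7500.
Social marginal cost = private MC − MEB = 2 + 2q.
Set SMC = demand: 2 + 2q = 115 - 2q → q* = 28.2500.
Gap = |26.7500 − 28.2500| = 1.5000.

2 units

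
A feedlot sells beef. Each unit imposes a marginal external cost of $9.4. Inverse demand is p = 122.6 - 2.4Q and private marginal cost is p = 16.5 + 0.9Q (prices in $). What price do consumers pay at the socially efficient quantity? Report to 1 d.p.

P = $52.3

Social marginal cost = private MC + MEC = 25.9 + 0.9Q.
Set SMC = demand: 25.9 + 0.9Q = 122.6 - 2.4Q → Q* = 29.3030.
Consumer price on the demand curve at Q*: 122.6 − 2.4×29.3030 = 52.2728.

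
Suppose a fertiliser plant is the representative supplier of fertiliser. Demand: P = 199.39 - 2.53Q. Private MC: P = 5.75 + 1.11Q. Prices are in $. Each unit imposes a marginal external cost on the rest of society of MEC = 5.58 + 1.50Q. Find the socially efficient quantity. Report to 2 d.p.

Q* = 36.59

Social marginal cost = private MC + MEC = 11.33 + 2.61Q.
Set SMC = demand: 11.33 + 2.61Q = 199.39 - 2.53Q → Q* = 36.5875.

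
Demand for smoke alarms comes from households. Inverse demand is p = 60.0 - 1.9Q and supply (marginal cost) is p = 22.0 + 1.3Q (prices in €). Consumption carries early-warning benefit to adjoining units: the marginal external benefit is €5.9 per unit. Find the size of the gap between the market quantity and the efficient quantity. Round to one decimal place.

1.8 units

Market equilibrium (private): 22.0 + 1.3Q = 60.0 - 1.9Q → Q_m = 11.8750.
Social marginal benefit = demand + MEB = 65.9 - 1.9Q.
Set SMB = MC: 65.9 - 1.9Q = 22.0 + 1.3Q → Q* = 13.7188.
Gap = |11.8750 − 13.7188| = 1.8438.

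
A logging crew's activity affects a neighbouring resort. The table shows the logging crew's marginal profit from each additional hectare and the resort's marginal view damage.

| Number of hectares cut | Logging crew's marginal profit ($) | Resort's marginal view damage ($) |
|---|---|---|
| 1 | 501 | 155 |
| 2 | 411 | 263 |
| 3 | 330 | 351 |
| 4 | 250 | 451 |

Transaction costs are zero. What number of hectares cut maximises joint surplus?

Bargaining reaches the level where marginal profit last exceeds marginal view damage.
That holds through level 2 (411 ≥ 263) but not at 3 (330 < 351).

2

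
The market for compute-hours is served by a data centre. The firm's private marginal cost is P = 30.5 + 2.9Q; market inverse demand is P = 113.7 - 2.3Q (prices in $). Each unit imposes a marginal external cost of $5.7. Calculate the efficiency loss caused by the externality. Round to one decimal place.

Market equilibrium (private): 30.5 + 2.9Q = 113.7 - 2.3Q → Q_m = 16.0000.
Social marginal cost = private MC + MEC = 36.2 + 2.9Q.
Set SMC = demand: 36.2 + 2.9Q = 113.7 - 2.3Q → Q* = 14.9038.
The loss is the area between SMC and demand from Q* to Q_m; with linear curves that's a triangle of height MEC(Q_m).
DWL = ½ × 1.0962 × 5.7000 = 3.1242.

DWL = $3.1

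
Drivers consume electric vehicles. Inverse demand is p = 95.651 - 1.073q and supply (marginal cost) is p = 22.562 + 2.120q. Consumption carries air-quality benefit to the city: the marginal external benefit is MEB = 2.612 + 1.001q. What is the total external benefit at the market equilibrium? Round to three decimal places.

Market equilibrium (private): 22.562 + 2.120q = 95.651 - 1.073q → q_m = 22.8904.
Total external benefit = ∫₀^{q_m} (2.612 + 1.001q) dq = 2.612×22.8904 + ½×1.001×22.8904² = 322.0369.

322.037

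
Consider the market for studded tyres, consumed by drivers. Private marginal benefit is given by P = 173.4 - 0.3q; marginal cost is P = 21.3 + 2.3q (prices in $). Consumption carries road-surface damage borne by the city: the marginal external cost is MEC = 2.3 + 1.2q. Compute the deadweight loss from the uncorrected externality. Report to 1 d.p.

DWL = $691.6

Market equilibrium (private): 21.3 + 2.3q = 173.4 - 0.3q → q_m = 58.5000.
Social marginal benefit = demand − MEC = 171.1 - 1.5q.
Set SMB = MC: 171.1 - 1.5q = 21.3 + 2.3q → q* = 39.4211.
The loss is the area between SMB and MC from q* to q_m; with linear curves that's a triangle of height MEC(q_m).
DWL = ½ × 19.0789 × 72.5000 = 691.6101.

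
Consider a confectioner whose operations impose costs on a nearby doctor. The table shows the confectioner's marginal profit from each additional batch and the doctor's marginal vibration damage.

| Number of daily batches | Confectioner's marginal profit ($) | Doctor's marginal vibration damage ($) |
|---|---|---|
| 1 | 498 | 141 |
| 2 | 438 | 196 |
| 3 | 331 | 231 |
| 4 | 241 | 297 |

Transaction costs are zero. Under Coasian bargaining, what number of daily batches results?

Bargaining reaches the level where marginal profit last exceeds marginal vibration damage.
That holds through level 3 (331 ≥ 231) but not at 4 (241 < 297).

3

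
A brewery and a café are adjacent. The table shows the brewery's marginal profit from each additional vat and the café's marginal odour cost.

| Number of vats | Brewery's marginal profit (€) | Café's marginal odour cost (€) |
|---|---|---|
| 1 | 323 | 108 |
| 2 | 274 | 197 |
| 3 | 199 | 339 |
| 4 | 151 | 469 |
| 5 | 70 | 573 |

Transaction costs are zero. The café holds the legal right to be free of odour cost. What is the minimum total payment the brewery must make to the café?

€305

Efficient level: marginal profit ≥ marginal odour cost through level 2, so k* = 2.
With the café holding the right, the brewery must at least compensate total damage at k*: 108 + 197 = 305.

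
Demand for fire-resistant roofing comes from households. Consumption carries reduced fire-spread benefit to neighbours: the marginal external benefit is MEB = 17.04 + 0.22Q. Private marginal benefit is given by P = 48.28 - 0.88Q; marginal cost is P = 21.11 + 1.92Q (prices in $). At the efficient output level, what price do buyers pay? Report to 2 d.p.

P = $33.20

Social marginal benefit = demand + MEB = 65.32 - 0.66Q.
Set SMB = MC: 65.32 - 0.66Q = 21.11 + 1.92Q → Q* = 17.1357.
Consumer price on the demand curve at Q*: 48.28 − 0.88×17.1357 = 33.2006.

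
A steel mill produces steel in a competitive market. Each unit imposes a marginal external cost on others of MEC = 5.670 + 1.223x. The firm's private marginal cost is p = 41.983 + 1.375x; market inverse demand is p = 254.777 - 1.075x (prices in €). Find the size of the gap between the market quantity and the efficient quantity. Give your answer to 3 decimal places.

30.464 units

Market equilibrium (private): 41.983 + 1.375x = 254.777 - 1.075x → x_m = 86.8547.
Social marginal cost = private MC + MEC = 47.653 + 2.598x.
Set SMC = demand: 47.653 + 2.598x = 254.777 - 1.075x → x* = 56.3910.
Gap = |86.8547 − 56.3910| = 30.4637.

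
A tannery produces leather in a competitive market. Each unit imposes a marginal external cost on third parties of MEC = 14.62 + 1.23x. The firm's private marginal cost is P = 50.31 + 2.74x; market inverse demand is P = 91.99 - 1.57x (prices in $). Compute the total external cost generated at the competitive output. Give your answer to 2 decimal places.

Market equilibrium (private): 50.31 + 2.74x = 91.99 - 1.57x → x_m = 9.6705.
Total external cost = ∫₀^{x_m} (14.62 + 1.23x) dx = 14.62×9.6705 + ½×1.23×9.6705² = 198.8966.

$198.90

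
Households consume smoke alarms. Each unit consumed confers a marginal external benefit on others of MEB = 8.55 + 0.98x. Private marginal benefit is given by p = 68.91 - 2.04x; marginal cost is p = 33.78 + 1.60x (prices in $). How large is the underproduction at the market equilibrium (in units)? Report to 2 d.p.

6.77 units

Market equilibrium (private): 33.78 + 1.60x = 68.91 - 2.04x → x_m = 9.6511.
Social marginal benefit = demand + MEB = 77.46 - 1.06x.
Set SMB = MC: 77.46 - 1.06x = 33.78 + 1.60x → x* = 16.4211.
Gap = |9.6511 − 16.4211| = 6.7700.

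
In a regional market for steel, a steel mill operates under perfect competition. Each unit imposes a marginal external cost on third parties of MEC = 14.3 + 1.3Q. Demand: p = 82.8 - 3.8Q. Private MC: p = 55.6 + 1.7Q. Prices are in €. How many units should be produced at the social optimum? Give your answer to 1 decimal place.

Social marginal cost = private MC + MEC = 69.9 + 3.0Q.
Set SMC = demand: 69.9 + 3.0Q = 82.8 - 3.8Q → Q* = 1.8971.

Q* = 1.9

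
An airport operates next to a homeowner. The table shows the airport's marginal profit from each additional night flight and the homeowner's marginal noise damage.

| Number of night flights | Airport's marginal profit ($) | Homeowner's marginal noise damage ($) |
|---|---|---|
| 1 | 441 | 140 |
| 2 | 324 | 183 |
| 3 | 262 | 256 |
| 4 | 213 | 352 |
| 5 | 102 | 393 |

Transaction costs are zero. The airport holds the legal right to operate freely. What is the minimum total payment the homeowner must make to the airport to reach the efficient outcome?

Left alone the airport would choose level 5 (marginal profit stays positive).
Efficient level: k* = 3 (marginal profit ≥ marginal noise damage through 3).
The homeowner must at least cover the airport's forgone profit from cutting 5→3: 213 + 102 = 315.

$315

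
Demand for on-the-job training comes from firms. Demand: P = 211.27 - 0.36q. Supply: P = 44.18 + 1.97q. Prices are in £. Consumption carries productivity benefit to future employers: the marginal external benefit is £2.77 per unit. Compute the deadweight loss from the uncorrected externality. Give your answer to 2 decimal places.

Market equilibrium (private): 44.18 + 1.97q = 211.27 - 0.36q → q_m = 71.7124.
Social marginal benefit = demand + MEB = 214.04 - 0.36q.
Set SMB = MC: 214.04 - 0.36q = 44.18 + 1.97q → q* = 72.9013.
The welfare-loss triangle has base |q_m − q*| and height MEB(q_m) (the vertical gap between SMB and MC is zero at q* and MEB at q_m).
DWL = ½ × 1.1889 × 2.7700 = 1.6466.

DWL = £1.65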